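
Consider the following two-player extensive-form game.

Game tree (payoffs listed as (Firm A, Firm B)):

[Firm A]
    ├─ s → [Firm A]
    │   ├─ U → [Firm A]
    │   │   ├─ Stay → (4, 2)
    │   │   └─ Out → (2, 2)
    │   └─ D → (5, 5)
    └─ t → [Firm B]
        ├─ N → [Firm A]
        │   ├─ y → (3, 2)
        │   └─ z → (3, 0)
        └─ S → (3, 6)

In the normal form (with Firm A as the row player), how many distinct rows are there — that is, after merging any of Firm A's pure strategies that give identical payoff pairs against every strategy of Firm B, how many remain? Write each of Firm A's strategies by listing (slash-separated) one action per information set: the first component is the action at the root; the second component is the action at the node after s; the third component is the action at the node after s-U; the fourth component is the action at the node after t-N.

Firm A has 16 pure strategies: s/U/Stay/y, s/U/Stay/z, s/U/Out/y, s/U/Out/z, s/D/Stay/y, s/D/Stay/z, s/D/Out/y, s/D/Out/z, t/U/Stay/y, t/U/Stay/z, t/U/Out/y, t/U/Out/z, t/D/Stay/y, t/D/Stay/z, t/D/Out/y, t/D/Out/z. Columns: N, S.
{s/U/Stay/y, s/U/Stay/z} → row (4,2) (4,2)
{s/U/Out/y, s/U/Out/z} → row (2,2) (2,2)
{s/D/Stay/y, s/D/Stay/z, s/D/Out/y, s/D/Out/z} → row (5,5) (5,5)
{t/U/Stay/y, t/U/Out/y, t/D/Stay/y, t/D/Out/y} → row (3,2) (3,6)
{t/U/Stay/z, t/U/Out/z, t/D/Stay/z, t/D/Out/z} → row (3,0) (3,6)
That's 5 distinct rows out of 16 strategies.

5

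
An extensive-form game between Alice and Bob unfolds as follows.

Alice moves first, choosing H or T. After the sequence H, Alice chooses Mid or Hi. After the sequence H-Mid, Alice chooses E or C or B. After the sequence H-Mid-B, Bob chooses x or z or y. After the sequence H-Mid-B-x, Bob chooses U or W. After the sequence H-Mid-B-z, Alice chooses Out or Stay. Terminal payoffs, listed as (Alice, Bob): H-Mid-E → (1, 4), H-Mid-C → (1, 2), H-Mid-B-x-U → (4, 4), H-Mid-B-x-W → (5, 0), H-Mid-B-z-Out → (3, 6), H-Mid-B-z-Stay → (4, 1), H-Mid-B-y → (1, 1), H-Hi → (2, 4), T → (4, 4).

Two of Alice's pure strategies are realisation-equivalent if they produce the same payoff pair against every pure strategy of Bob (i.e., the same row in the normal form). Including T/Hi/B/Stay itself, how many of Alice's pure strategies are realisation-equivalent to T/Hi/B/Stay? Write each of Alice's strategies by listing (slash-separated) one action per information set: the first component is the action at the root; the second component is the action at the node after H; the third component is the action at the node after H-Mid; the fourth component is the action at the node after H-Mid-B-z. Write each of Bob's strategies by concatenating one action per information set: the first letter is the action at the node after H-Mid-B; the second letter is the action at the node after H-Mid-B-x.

Row for T/Hi/B/Stay (columns xU, xW, zU, zW, yU, yW): (4,4) (4,4) (4,4) (4,4) (4,4) (4,4).
Under T/Hi/B/Stay, Alice's choice at the node after H and at the node after H-Mid and at the node after H-Mid-B-z can never be reached regardless of what Bob does, so varying those choices leaves every outcome unchanged.
Holding the reachable choices fixed and varying the unreachable ones freely already gives 2 × 3 × 2 = 12 equivalent strategies.
No other strategy reproduces this row, so those 12 are the full class: T/Mid/E/Out, T/Mid/E/Stay, T/Mid/C/Out, T/Mid/C/Stay, T/Mid/B/Out, T/Mid/B/Stay, T/Hi/E/Out, T/Hi/E/Stay, T/Hi/C/Out, T/Hi/C/Stay, T/Hi/B/Out, T/Hi/B/Stay.

12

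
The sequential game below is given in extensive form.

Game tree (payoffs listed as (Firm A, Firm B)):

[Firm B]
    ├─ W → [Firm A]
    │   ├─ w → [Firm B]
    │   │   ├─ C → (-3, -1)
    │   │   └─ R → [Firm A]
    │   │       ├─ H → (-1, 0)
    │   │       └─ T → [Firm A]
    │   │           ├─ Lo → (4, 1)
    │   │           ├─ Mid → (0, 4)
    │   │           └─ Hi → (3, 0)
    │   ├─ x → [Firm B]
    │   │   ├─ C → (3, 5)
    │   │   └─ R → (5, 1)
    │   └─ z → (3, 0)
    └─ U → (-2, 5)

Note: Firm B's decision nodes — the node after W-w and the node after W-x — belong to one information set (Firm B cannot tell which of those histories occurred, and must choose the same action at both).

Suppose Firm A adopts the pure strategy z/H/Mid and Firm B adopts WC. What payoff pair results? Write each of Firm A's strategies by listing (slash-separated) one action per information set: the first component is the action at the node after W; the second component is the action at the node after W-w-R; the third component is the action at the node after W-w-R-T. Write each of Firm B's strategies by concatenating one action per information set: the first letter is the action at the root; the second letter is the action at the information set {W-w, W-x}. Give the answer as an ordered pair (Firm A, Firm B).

(3, 0)

Trace the play path from the root:
  Firm B plays W
  Firm A plays z at [W]
→ terminal payoff (3, 0).
(Firm A's choice at the node after W-w-R is never reached on this path, so it doesn't affect the outcome.)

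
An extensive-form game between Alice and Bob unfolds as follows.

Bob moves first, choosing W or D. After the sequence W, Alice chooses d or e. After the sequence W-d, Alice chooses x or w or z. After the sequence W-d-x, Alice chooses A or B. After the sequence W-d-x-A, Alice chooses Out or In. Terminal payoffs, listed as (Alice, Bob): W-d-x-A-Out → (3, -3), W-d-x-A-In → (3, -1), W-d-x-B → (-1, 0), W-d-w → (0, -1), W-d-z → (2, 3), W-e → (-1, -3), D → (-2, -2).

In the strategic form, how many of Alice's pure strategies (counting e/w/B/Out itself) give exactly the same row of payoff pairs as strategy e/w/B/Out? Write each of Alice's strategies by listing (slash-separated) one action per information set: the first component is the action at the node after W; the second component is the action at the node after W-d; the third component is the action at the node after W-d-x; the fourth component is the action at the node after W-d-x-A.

Row for e/w/B/Out (columns W, D): (-1,-3) (-2,-2).
Under e/w/B/Out, Alice's choice at the node after W-d and at the node after W-d-x and at the node after W-d-x-A can never be reached regardless of what Bob does, so varying those choices leaves every outcome unchanged.
Holding the reachable choices fixed and varying the unreachable ones freely already gives 3 × 2 × 2 = 12 equivalent strategies.
No other strategy reproduces this row, so those 12 are the full class: e/x/A/Out, e/x/A/In, e/x/B/Out, e/x/B/In, e/w/A/Out, e/w/A/In, e/w/B/Out, e/w/B/In, e/z/A/Out, e/z/A/In, e/z/B/Out, e/z/B/In.

12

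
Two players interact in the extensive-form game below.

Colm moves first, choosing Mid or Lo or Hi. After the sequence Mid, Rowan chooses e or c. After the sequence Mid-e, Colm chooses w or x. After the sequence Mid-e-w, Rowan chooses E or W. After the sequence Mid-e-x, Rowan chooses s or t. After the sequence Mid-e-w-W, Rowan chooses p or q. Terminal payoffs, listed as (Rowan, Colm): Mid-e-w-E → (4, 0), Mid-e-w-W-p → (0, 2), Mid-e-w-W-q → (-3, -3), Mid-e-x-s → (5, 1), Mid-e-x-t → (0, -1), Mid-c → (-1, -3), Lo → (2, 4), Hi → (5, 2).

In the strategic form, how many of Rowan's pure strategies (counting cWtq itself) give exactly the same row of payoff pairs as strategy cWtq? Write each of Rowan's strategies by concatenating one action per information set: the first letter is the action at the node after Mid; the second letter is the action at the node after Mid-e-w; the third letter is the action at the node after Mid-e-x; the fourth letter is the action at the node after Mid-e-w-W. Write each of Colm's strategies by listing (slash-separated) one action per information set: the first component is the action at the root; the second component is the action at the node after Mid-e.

Row for cWtq (columns Mid/w, Mid/x, Lo/w, Lo/x, Hi/w, Hi/x): (-1,-3) (-1,-3) (2,4) (2,4) (5,2) (5,2).
Under cWtq, Rowan's choice at the node after Mid-e-w and at the node after Mid-e-x and at the node after Mid-e-w-W can never be reached regardless of what Colm does, so varying those choices leaves every outcome unchanged.
Holding the reachable choices fixed and varying the unreachable ones freely already gives 2 × 2 × 2 = 8 equivalent strategies.
No other strategy reproduces this row, so those 8 are the full class: cEsp, cEsq, cEtp, cEtq, cWsp, cWsq, cWtp, cWtq.

8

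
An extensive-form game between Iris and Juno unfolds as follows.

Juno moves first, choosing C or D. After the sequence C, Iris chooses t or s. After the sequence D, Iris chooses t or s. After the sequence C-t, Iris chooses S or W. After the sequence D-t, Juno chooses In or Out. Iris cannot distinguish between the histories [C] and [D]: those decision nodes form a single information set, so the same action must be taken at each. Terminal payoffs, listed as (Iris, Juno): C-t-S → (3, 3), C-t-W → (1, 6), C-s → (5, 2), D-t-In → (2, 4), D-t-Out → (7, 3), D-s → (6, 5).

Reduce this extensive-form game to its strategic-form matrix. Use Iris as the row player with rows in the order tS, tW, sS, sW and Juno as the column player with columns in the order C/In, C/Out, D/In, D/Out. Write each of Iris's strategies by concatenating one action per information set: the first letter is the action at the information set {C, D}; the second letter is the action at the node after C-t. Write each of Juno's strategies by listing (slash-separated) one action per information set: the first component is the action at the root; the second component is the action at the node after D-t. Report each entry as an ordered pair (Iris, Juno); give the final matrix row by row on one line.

tS: (3,3) (3,3) (2,4) (7,3) | tW: (1,6) (1,6) (2,4) (7,3) | sS: (5,2) (5,2) (6,5) (6,5) | sW: (5,2) (5,2) (6,5) (6,5)

         C/In    C/Out     D/In    D/Out
  tS    (3,3)    (3,3)    (2,4)    (7,3)
  tW    (1,6)    (1,6)    (2,4)    (7,3)
  sS    (5,2)    (5,2)    (6,5)    (6,5)
  sW    (5,2)    (5,2)    (6,5)    (6,5)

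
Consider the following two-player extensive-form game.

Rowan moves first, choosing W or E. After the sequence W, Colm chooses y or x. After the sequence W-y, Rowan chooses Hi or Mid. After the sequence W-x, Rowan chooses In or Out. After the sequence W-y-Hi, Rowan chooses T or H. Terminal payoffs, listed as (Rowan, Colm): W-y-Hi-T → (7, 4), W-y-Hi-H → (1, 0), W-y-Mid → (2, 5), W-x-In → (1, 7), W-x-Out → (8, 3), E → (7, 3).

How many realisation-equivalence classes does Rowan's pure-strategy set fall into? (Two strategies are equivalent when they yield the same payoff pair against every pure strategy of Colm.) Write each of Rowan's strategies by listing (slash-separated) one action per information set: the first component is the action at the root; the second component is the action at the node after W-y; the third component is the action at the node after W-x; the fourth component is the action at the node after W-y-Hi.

7

Rowan has 16 pure strategies: W/Hi/In/T, W/Hi/In/H, W/Hi/Out/T, W/Hi/Out/H, W/Mid/In/T, W/Mid/In/H, W/Mid/Out/T, W/Mid/Out/H, E/Hi/In/T, E/Hi/In/H, E/Hi/Out/T, E/Hi/Out/H, E/Mid/In/T, E/Mid/In/H, E/Mid/Out/T, E/Mid/Out/H. Columns: y, x.
{W/Hi/In/T} → row (7,4) (1,7)
{W/Hi/In/H} → row (1,0) (1,7)
{W/Hi/Out/T} → row (7,4) (8,3)
{W/Hi/Out/H} → row (1,0) (8,3)
{W/Mid/In/T, W/Mid/In/H} → row (2,5) (1,7)
{W/Mid/Out/T, W/Mid/Out/H} → row (2,5) (8,3)
{E/Hi/In/T, E/Hi/In/H, E/Hi/Out/T, E/Hi/Out/H, E/Mid/In/T, E/Mid/In/H, E/Mid/Out/T, E/Mid/Out/H} → row (7,3) (7,3)
That's 7 distinct rows out of 16 strategies.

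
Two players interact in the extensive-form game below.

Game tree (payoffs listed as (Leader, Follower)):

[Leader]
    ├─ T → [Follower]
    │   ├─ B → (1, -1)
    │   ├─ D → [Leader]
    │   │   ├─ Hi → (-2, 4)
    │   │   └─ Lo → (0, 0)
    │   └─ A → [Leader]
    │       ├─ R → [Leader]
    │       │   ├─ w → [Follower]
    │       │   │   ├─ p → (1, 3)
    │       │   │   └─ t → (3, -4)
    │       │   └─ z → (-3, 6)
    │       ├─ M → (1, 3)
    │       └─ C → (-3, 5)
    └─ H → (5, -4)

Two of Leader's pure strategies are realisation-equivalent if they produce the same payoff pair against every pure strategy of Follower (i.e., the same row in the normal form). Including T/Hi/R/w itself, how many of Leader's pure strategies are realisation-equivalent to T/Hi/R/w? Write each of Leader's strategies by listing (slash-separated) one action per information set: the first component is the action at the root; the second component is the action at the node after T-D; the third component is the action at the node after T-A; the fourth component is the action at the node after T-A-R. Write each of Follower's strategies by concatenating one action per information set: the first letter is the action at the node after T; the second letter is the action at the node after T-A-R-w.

Row for T/Hi/R/w (columns Bp, Bt, Dp, Dt, Ap, At): (1,-1) (1,-1) (-2,4) (-2,4) (1,3) (3,-4).
Every one of Leader's information sets is on the play path for some reply by Follower when Leader follows T/Hi/R/w.
Changing the action at any of them therefore changes at least one column, so only T/Hi/R/w itself gives this row.

1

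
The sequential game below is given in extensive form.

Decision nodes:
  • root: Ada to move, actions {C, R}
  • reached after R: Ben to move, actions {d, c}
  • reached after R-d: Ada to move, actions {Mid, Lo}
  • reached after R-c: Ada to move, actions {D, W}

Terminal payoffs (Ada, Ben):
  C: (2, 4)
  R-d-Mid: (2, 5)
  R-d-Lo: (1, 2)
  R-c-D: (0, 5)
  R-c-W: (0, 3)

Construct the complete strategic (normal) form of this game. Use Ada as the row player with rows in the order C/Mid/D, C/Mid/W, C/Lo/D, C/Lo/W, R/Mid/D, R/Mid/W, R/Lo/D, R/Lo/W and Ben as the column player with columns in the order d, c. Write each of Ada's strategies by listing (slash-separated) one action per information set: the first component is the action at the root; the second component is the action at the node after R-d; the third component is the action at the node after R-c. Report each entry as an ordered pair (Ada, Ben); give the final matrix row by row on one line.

Row C/Mid/D: d→(2,4), c→(2,4)
Row C/Mid/W: d→(2,4), c→(2,4)
Row C/Lo/D: d→(2,4), c→(2,4)
Row C/Lo/W: d→(2,4), c→(2,4)
Row R/Mid/D: d→(2,5), c→(0,5)
Row R/Mid/W: d→(2,5), c→(0,3)
Row R/Lo/D: d→(1,2), c→(0,5)
Row R/Lo/W: d→(1,2), c→(0,3)

C/Mid/D: (2,4) (2,4) | C/Mid/W: (2,4) (2,4) | C/Lo/D: (2,4) (2,4) | C/Lo/W: (2,4) (2,4) | R/Mid/D: (2,5) (0,5) | R/Mid/W: (2,5) (0,3) | R/Lo/D: (1,2) (0,5) | R/Lo/W: (1,2) (0,3)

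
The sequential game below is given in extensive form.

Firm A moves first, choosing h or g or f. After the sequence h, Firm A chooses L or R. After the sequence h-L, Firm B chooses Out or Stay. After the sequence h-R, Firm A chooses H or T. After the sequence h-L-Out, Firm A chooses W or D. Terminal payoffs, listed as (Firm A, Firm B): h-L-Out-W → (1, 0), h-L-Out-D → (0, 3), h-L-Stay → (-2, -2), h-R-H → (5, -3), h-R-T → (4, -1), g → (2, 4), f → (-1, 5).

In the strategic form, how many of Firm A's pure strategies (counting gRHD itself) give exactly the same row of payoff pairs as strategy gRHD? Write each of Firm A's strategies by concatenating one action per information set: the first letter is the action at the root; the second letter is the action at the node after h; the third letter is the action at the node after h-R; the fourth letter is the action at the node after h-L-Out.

Row for gRHD (columns Out, Stay): (2,4) (2,4).
Under gRHD, Firm A's choice at the node after h and at the node after h-R and at the node after h-L-Out can never be reached regardless of what Firm B does, so varying those choices leaves every outcome unchanged.
Holding the reachable choices fixed and varying the unreachable ones freely already gives 2 × 2 × 2 = 8 equivalent strategies.
No other strategy reproduces this row, so those 8 are the full class: gLHW, gLHD, gLTW, gLTD, gRHW, gRHD, gRTW, gRTD.

8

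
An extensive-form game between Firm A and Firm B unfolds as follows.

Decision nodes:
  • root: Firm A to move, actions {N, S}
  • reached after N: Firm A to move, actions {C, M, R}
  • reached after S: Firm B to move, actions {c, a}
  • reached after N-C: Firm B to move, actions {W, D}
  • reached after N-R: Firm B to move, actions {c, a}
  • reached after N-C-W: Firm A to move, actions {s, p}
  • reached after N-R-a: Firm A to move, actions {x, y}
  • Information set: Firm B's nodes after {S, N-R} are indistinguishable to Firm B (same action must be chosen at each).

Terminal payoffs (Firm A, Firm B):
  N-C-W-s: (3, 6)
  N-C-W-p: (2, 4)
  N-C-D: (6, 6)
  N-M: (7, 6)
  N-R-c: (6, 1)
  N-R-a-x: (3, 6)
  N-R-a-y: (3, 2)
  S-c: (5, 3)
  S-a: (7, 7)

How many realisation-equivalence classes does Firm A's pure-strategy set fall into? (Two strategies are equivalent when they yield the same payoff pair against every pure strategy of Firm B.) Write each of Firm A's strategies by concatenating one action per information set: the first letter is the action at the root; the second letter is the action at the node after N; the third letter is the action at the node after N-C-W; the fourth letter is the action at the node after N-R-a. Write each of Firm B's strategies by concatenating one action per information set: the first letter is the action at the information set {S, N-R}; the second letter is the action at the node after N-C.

6

Firm A has 24 pure strategies: NCsx, NCsy, NCpx, NCpy, NMsx, NMsy, NMpx, NMpy, NRsx, NRsy, NRpx, NRpy, SCsx, SCsy, SCpx, SCpy, SMsx, SMsy, SMpx, SMpy, SRsx, SRsy, SRpx, SRpy. Columns: cW, cD, aW, aD.
{NCsx, NCsy} → row (3,6) (6,6) (3,6) (6,6)
{NCpx, NCpy} → row (2,4) (6,6) (2,4) (6,6)
{NMsx, NMsy, NMpx, NMpy} → row (7,6) (7,6) (7,6) (7,6)
{NRsx, NRpx} → row (6,1) (6,1) (3,6) (3,6)
{NRsy, NRpy} → row (6,1) (6,1) (3,2) (3,2)
{SCsx, SCsy, SCpx, SCpy, SMsx, SMsy, SMpx, SMpy, SRsx, SRsy, SRpx, SRpy} → row (5,3) (5,3) (7,7) (7,7)
That's 6 distinct rows out of 24 strategies.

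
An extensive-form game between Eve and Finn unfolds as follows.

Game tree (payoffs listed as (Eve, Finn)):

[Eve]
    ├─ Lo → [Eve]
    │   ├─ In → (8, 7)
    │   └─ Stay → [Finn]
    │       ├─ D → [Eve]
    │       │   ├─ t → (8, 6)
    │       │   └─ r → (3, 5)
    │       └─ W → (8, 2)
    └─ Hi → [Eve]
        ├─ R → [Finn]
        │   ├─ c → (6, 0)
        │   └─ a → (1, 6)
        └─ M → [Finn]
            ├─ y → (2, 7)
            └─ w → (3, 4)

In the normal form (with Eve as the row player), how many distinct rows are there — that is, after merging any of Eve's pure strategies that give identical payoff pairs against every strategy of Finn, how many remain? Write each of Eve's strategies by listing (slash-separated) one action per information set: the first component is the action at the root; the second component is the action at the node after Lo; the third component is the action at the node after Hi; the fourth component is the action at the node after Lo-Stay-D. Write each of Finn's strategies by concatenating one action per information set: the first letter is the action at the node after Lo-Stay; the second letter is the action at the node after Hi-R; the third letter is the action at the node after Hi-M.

5

Eve has 16 pure strategies: Lo/In/R/t, Lo/In/R/r, Lo/In/M/t, Lo/In/M/r, Lo/Stay/R/t, Lo/Stay/R/r, Lo/Stay/M/t, Lo/Stay/M/r, Hi/In/R/t, Hi/In/R/r, Hi/In/M/t, Hi/In/M/r, Hi/Stay/R/t, Hi/Stay/R/r, Hi/Stay/M/t, Hi/Stay/M/r. Columns: Dcy, Dcw, Day, Daw, Wcy, Wcw, Way, Waw.
{Lo/In/R/t, Lo/In/R/r, Lo/In/M/t, Lo/In/M/r} → row (8,7) (8,7) (8,7) (8,7) (8,7) (8,7) (8,7) (8,7)
{Lo/Stay/R/t, Lo/Stay/M/t} → row (8,6) (8,6) (8,6) (8,6) (8,2) (8,2) (8,2) (8,2)
{Lo/Stay/R/r, Lo/Stay/M/r} → row (3,5) (3,5) (3,5) (3,5) (8,2) (8,2) (8,2) (8,2)
{Hi/In/R/t, Hi/In/R/r, Hi/Stay/R/t, Hi/Stay/R/r} → row (6,0) (6,0) (1,6) (1,6) (6,0) (6,0) (1,6) (1,6)
{Hi/In/M/t, Hi/In/M/r, Hi/Stay/M/t, Hi/Stay/M/r} → row (2,7) (3,4) (2,7) (3,4) (2,7) (3,4) (2,7) (3,4)
That's 5 distinct rows out of 16 strategies.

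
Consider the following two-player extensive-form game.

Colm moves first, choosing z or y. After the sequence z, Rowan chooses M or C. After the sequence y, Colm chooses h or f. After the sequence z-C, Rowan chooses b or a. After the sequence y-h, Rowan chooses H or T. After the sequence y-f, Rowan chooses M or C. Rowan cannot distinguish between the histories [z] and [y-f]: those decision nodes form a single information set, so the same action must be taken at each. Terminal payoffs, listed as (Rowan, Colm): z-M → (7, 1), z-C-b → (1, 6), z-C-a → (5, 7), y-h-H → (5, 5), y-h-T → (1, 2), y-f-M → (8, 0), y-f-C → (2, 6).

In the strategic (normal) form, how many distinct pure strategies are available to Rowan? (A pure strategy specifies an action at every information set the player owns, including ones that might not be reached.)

8

Rowan owns the information set {z, y-f} with actions {M, C} — two choices.
Rowan owns the node after z-C with actions {b, a} — two choices.
Rowan owns the node after y-h with actions {H, T} — two choices.
A pure strategy fixes one action at each information set independently, so the count is the product 2 × 2 × 2 = 8.
(For reference, Colm has 4 pure strategies, giving a 8×4 normal-form matrix.)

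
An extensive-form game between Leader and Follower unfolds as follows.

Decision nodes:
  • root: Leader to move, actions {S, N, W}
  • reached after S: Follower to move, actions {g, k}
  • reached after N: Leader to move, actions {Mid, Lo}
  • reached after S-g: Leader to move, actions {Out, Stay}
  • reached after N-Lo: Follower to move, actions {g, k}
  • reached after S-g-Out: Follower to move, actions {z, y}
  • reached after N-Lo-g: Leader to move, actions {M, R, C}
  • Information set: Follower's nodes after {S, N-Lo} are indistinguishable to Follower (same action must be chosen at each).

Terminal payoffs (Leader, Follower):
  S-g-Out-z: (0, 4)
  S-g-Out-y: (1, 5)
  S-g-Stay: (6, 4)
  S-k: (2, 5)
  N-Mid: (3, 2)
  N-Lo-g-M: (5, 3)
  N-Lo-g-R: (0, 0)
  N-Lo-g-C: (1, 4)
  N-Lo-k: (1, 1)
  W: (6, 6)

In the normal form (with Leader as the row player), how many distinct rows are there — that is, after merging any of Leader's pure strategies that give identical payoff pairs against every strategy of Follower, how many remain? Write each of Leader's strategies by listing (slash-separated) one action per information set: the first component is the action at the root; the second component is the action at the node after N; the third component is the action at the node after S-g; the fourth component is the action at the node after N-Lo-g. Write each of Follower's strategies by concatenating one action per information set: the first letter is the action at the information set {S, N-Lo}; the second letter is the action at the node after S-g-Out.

7

Leader has 36 pure strategies: S/Mid/Out/M, S/Mid/Out/R, S/Mid/Out/C, S/Mid/Stay/M, S/Mid/Stay/R, S/Mid/Stay/C, S/Lo/Out/M, S/Lo/Out/R, S/Lo/Out/C, S/Lo/Stay/M, S/Lo/Stay/R, S/Lo/Stay/C, N/Mid/Out/M, N/Mid/Out/R, N/Mid/Out/C, N/Mid/Stay/M, N/Mid/Stay/R, N/Mid/Stay/C, N/Lo/Out/M, N/Lo/Out/R, N/Lo/Out/C, N/Lo/Stay/M, N/Lo/Stay/R, N/Lo/Stay/C, W/Mid/Out/M, W/Mid/Out/R, W/Mid/Out/C, W/Mid/Stay/M, W/Mid/Stay/R, W/Mid/Stay/C, W/Lo/Out/M, W/Lo/Out/R, W/Lo/Out/C, W/Lo/Stay/M, W/Lo/Stay/R, W/Lo/Stay/C. Columns: gz, gy, kz, ky.
{S/Mid/Out/M, S/Mid/Out/R, S/Mid/Out/C, S/Lo/Out/M, S/Lo/Out/R, S/Lo/Out/C} → row (0,4) (1,5) (2,5) (2,5)
{S/Mid/Stay/M, S/Mid/Stay/R, S/Mid/Stay/C, S/Lo/Stay/M, S/Lo/Stay/R, S/Lo/Stay/C} → row (6,4) (6,4) (2,5) (2,5)
{N/Mid/Out/M, N/Mid/Out/R, N/Mid/Out/C, N/Mid/Stay/M, N/Mid/Stay/R, N/Mid/Stay/C} → row (3,2) (3,2) (3,2) (3,2)
{N/Lo/Out/M, N/Lo/Stay/M} → row (5,3) (5,3) (1,1) (1,1)
{N/Lo/Out/R, N/Lo/Stay/R} → row (0,0) (0,0) (1,1) (1,1)
{N/Lo/Out/C, N/Lo/Stay/C} → row (1,4) (1,4) (1,1) (1,1)
{W/Mid/Out/M, W/Mid/Out/R, W/Mid/Out/C, W/Mid/Stay/M, W/Mid/Stay/R, W/Mid/Stay/C, W/Lo/Out/M, W/Lo/Out/R, W/Lo/Out/C, W/Lo/Stay/M, W/Lo/Stay/R, W/Lo/Stay/C} → row (6,6) (6,6) (6,6) (6,6)
That's 7 distinct rows out of 36 strategies.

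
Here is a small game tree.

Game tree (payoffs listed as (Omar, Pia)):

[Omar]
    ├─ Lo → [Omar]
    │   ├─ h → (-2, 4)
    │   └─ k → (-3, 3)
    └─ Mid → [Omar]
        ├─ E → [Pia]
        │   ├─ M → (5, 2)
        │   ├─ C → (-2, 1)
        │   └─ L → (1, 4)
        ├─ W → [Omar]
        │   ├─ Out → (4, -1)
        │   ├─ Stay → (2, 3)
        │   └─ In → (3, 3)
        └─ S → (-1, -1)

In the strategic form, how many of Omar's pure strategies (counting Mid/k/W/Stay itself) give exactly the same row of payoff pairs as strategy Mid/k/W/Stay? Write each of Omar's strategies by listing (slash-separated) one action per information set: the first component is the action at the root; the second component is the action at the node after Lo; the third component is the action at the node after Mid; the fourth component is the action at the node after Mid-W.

Row for Mid/k/W/Stay (columns M, C, L): (2,3) (2,3) (2,3).
Under Mid/k/W/Stay, Omar's choice at the node after Lo can never be reached regardless of what Pia does, so varying those choices leaves every outcome unchanged.
Holding the reachable choices fixed and varying the unreachable one freely already gives 2 equivalent strategies.
No other strategy reproduces this row, so those 2 are the full class: Mid/h/W/Stay, Mid/k/W/Stay.

2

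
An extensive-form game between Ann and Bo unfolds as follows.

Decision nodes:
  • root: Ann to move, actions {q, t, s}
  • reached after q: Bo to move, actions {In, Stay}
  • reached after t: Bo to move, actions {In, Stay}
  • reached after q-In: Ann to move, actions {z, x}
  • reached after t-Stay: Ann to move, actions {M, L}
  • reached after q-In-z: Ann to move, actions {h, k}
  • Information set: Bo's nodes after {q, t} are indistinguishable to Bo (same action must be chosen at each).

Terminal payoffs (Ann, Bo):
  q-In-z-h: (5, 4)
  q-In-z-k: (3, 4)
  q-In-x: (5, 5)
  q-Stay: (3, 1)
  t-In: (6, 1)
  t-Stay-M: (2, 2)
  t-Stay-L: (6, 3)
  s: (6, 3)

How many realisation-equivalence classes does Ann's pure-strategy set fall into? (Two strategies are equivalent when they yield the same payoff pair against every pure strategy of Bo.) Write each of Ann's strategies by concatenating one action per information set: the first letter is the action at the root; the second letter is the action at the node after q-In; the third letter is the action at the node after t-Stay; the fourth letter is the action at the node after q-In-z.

6

Ann has 24 pure strategies: qzMh, qzMk, qzLh, qzLk, qxMh, qxMk, qxLh, qxLk, tzMh, tzMk, tzLh, tzLk, txMh, txMk, txLh, txLk, szMh, szMk, szLh, szLk, sxMh, sxMk, sxLh, sxLk. Columns: In, Stay.
{qzMh, qzLh} → row (5,4) (3,1)
{qzMk, qzLk} → row (3,4) (3,1)
{qxMh, qxMk, qxLh, qxLk} → row (5,5) (3,1)
{tzMh, tzMk, txMh, txMk} → row (6,1) (2,2)
{tzLh, tzLk, txLh, txLk} → row (6,1) (6,3)
{szMh, szMk, szLh, szLk, sxMh, sxMk, sxLh, sxLk} → row (6,3) (6,3)
That's 6 distinct rows out of 24 strategies.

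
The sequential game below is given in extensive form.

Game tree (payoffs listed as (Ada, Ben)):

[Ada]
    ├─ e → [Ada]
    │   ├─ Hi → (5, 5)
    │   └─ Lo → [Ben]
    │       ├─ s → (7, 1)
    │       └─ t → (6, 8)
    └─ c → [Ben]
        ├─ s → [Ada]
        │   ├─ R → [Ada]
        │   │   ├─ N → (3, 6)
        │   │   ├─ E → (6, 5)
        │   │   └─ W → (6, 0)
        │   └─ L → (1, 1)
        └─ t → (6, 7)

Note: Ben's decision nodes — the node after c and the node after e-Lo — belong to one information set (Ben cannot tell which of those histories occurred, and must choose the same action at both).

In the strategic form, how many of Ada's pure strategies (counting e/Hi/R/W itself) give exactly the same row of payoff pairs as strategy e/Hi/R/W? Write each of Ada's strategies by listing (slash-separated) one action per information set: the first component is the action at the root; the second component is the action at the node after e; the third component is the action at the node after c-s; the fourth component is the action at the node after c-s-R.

Row for e/Hi/R/W (columns s, t): (5,5) (5,5).
Under e/Hi/R/W, Ada's choice at the node after c-s and at the node after c-s-R can never be reached regardless of what Ben does, so varying those choices leaves every outcome unchanged.
Holding the reachable choices fixed and varying the unreachable ones freely already gives 2 × 3 = 6 equivalent strategies.
No other strategy reproduces this row, so those 6 are the full class: e/Hi/R/N, e/Hi/R/E, e/Hi/R/W, e/Hi/L/N, e/Hi/L/E, e/Hi/L/W.

6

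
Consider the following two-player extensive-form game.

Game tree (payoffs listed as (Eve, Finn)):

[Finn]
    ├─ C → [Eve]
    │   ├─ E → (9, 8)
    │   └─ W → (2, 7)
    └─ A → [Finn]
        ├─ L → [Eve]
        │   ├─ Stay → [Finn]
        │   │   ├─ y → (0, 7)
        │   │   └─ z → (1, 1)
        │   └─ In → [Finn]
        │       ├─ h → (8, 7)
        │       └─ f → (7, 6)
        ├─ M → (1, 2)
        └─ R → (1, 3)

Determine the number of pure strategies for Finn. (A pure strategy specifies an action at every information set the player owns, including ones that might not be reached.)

Finn owns the root with actions {C, A} — two choices.
Finn owns the node after A with actions {L, M, R} — three choices.
Finn owns the node after A-L-Stay with actions {y, z} — two choices.
Finn owns the node after A-L-In with actions {h, f} — two choices.
A pure strategy fixes one action at each information set independently, so the count is the product 2 × 3 × 2 × 2 = 24.
(For reference, Eve has 4 pure strategies, giving a 24×4 normal-form matrix.)

24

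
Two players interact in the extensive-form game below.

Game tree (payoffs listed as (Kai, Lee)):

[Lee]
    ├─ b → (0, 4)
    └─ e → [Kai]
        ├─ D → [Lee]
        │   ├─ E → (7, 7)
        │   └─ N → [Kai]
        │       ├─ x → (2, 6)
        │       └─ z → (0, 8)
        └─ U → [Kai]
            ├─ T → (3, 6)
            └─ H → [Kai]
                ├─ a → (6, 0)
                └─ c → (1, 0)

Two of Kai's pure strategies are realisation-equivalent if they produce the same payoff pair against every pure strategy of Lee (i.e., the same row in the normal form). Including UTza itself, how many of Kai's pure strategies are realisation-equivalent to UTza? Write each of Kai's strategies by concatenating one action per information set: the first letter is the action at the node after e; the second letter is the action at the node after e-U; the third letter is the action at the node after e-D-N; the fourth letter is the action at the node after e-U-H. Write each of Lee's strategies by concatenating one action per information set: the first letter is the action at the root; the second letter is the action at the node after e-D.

Row for UTza (columns bE, bN, eE, eN): (0,4) (0,4) (3,6) (3,6).
Under UTza, Kai's choice at the node after e-D-N and at the node after e-U-H can never be reached regardless of what Lee does, so varying those choices leaves every outcome unchanged.
Holding the reachable choices fixed and varying the unreachable ones freely already gives 2 × 2 = 4 equivalent strategies.
No other strategy reproduces this row, so those 4 are the full class: UTxa, UTxc, UTza, UTzc.

4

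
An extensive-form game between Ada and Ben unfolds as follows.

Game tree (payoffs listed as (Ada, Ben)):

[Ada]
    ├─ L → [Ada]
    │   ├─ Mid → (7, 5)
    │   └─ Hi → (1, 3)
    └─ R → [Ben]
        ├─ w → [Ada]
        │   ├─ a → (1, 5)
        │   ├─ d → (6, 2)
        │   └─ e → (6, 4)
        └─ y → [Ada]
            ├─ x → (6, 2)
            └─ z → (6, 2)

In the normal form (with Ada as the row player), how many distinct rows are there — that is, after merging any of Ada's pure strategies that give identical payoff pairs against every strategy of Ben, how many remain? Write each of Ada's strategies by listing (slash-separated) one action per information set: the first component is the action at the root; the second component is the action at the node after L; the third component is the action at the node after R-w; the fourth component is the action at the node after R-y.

Ada has 24 pure strategies: L/Mid/a/x, L/Mid/a/z, L/Mid/d/x, L/Mid/d/z, L/Mid/e/x, L/Mid/e/z, L/Hi/a/x, L/Hi/a/z, L/Hi/d/x, L/Hi/d/z, L/Hi/e/x, L/Hi/e/z, R/Mid/a/x, R/Mid/a/z, R/Mid/d/x, R/Mid/d/z, R/Mid/e/x, R/Mid/e/z, R/Hi/a/x, R/Hi/a/z, R/Hi/d/x, R/Hi/d/z, R/Hi/e/x, R/Hi/e/z. Columns: w, y.
{L/Mid/a/x, L/Mid/a/z, L/Mid/d/x, L/Mid/d/z, L/Mid/e/x, L/Mid/e/z} → row (7,5) (7,5)
{L/Hi/a/x, L/Hi/a/z, L/Hi/d/x, L/Hi/d/z, L/Hi/e/x, L/Hi/e/z} → row (1,3) (1,3)
{R/Mid/a/x, R/Mid/a/z, R/Hi/a/x, R/Hi/a/z} → row (1,5) (6,2)
{R/Mid/d/x, R/Mid/d/z, R/Hi/d/x, R/Hi/d/z} → row (6,2) (6,2)
{R/Mid/e/x, R/Mid/e/z, R/Hi/e/x, R/Hi/e/z} → row (6,4) (6,2)
That's 5 distinct rows out of 24 strategies.

5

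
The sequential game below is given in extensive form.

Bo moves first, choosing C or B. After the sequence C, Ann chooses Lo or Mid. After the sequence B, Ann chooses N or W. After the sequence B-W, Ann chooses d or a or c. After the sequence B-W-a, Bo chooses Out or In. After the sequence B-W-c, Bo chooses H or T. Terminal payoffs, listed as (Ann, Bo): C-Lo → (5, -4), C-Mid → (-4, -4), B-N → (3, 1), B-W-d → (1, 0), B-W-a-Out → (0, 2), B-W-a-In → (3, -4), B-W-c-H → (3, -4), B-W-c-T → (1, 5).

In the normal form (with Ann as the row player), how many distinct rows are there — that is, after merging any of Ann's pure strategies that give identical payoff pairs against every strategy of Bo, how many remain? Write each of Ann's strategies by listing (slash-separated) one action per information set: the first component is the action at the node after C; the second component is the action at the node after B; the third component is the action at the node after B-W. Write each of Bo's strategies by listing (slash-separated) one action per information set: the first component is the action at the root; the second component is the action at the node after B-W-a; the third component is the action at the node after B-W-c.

Ann has 12 pure strategies: Lo/N/d, Lo/N/a, Lo/N/c, Lo/W/d, Lo/W/a, Lo/W/c, Mid/N/d, Mid/N/a, Mid/N/c, Mid/W/d, Mid/W/a, Mid/W/c. Columns: C/Out/H, C/Out/T, C/In/H, C/In/T, B/Out/H, B/Out/T, B/In/H, B/In/T.
{Lo/N/d, Lo/N/a, Lo/N/c} → row (5,-4) (5,-4) (5,-4) (5,-4) (3,1) (3,1) (3,1) (3,1)
{Lo/W/d} → row (5,-4) (5,-4) (5,-4) (5,-4) (1,0) (1,0) (1,0) (1,0)
{Lo/W/a} → row (5,-4) (5,-4) (5,-4) (5,-4) (0,2) (0,2) (3,-4) (3,-4)
{Lo/W/c} → row (5,-4) (5,-4) (5,-4) (5,-4) (3,-4) (1,5) (3,-4) (1,5)
{Mid/N/d, Mid/N/a, Mid/N/c} → row (-4,-4) (-4,-4) (-4,-4) (-4,-4) (3,1) (3,1) (3,1) (3,1)
{Mid/W/d} → row (-4,-4) (-4,-4) (-4,-4) (-4,-4) (1,0) (1,0) (1,0) (1,0)
{Mid/W/a} → row (-4,-4) (-4,-4) (-4,-4) (-4,-4) (0,2) (0,2) (3,-4) (3,-4)
{Mid/W/c} → row (-4,-4) (-4,-4) (-4,-4) (-4,-4) (3,-4) (1,5) (3,-4) (1,5)
That's 8 distinct rows out of 12 strategies.

8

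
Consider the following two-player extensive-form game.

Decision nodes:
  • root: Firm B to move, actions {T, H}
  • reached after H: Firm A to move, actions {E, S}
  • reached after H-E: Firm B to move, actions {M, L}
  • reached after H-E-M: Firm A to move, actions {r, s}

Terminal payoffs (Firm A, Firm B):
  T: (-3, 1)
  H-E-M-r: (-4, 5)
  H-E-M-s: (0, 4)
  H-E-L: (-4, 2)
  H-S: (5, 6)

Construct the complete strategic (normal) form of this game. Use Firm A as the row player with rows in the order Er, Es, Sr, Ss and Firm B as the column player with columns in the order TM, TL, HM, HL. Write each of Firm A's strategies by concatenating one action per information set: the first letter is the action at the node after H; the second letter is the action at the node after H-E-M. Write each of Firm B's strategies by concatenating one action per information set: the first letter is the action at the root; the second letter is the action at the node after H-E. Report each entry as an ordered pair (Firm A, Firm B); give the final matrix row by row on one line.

Er: (-3,1) (-3,1) (-4,5) (-4,2) | Es: (-3,1) (-3,1) (0,4) (-4,2) | Sr: (-3,1) (-3,1) (5,6) (5,6) | Ss: (-3,1) (-3,1) (5,6) (5,6)

           TM       TL       HM       HL
  Er   (-3,1)   (-3,1)   (-4,5)   (-4,2)
  Es   (-3,1)   (-3,1)    (0,4)   (-4,2)
  Sr   (-3,1)   (-3,1)    (5,6)    (5,6)
  Ss   (-3,1)   (-3,1)    (5,6)    (5,6)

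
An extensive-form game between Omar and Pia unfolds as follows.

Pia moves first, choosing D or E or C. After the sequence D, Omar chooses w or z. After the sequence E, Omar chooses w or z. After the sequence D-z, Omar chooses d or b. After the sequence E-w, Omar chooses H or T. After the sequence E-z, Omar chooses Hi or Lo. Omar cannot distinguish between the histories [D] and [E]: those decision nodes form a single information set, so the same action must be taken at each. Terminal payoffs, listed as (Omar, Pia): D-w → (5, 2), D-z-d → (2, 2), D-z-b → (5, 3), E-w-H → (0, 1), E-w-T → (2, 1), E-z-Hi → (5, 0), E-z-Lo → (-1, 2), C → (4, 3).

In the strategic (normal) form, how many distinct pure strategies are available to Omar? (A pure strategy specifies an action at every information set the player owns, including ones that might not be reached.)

16

Omar owns the information set {D, E} with actions {w, z} — two choices.
Omar owns the node after D-z with actions {d, b} — two choices.
Omar owns the node after E-w with actions {H, T} — two choices.
Omar owns the node after E-z with actions {Hi, Lo} — two choices.
A pure strategy fixes one action at each information set independently, so the count is the product 2 × 2 × 2 × 2 = 16.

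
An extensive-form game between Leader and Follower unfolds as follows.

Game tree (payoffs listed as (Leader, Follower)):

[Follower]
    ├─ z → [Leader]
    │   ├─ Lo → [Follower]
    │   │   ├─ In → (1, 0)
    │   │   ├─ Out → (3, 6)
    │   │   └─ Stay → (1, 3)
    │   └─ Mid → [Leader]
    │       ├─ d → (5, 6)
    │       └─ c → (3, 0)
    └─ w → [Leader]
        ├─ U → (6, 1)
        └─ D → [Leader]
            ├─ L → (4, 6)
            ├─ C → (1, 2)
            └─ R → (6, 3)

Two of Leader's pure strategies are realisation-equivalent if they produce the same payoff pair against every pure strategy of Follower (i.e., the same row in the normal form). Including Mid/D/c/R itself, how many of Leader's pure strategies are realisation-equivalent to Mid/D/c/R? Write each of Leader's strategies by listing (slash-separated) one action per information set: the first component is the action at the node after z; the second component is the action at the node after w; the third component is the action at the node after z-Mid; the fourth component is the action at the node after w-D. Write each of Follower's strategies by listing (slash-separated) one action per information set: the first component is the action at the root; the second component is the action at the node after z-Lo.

1

Row for Mid/D/c/R (columns z/In, z/Out, z/Stay, w/In, w/Out, w/Stay): (3,0) (3,0) (3,0) (6,3) (6,3) (6,3).
Every one of Leader's information sets is on the play path for some reply by Follower when Leader follows Mid/D/c/R.
Changing the action at any of them therefore changes at least one column, so only Mid/D/c/R itself gives this row.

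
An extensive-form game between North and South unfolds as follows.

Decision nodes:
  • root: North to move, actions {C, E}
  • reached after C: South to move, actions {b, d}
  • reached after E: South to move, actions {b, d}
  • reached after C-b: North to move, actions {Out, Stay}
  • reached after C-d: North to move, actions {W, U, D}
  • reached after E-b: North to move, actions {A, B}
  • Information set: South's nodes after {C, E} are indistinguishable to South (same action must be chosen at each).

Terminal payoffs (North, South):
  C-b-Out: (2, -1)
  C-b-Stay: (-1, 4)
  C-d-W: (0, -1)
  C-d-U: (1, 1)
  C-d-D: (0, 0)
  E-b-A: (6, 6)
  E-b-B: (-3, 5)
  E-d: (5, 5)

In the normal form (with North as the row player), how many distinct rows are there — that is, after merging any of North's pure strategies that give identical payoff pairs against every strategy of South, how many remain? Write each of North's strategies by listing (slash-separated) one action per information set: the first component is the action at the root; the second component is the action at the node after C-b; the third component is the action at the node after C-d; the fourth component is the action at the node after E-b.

North has 24 pure strategies: C/Out/W/A, C/Out/W/B, C/Out/U/A, C/Out/U/B, C/Out/D/A, C/Out/D/B, C/Stay/W/A, C/Stay/W/B, C/Stay/U/A, C/Stay/U/B, C/Stay/D/A, C/Stay/D/B, E/Out/W/A, E/Out/W/B, E/Out/U/A, E/Out/U/B, E/Out/D/A, E/Out/D/B, E/Stay/W/A, E/Stay/W/B, E/Stay/U/A, E/Stay/U/B, E/Stay/D/A, E/Stay/D/B. Columns: b, d.
{C/Out/W/A, C/Out/W/B} → row (2,-1) (0,-1)
{C/Out/U/A, C/Out/U/B} → row (2,-1) (1,1)
{C/Out/D/A, C/Out/D/B} → row (2,-1) (0,0)
{C/Stay/W/A, C/Stay/W/B} → row (-1,4) (0,-1)
{C/Stay/U/A, C/Stay/U/B} → row (-1,4) (1,1)
{C/Stay/D/A, C/Stay/D/B} → row (-1,4) (0,0)
{E/Out/W/A, E/Out/U/A, E/Out/D/A, E/Stay/W/A, E/Stay/U/A, E/Stay/D/A} → row (6,6) (5,5)
{E/Out/W/B, E/Out/U/B, E/Out/D/B, E/Stay/W/B, E/Stay/U/B, E/Stay/D/B} → row (-3,5) (5,5)
That's 8 distinct rows out of 24 strategies.

8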